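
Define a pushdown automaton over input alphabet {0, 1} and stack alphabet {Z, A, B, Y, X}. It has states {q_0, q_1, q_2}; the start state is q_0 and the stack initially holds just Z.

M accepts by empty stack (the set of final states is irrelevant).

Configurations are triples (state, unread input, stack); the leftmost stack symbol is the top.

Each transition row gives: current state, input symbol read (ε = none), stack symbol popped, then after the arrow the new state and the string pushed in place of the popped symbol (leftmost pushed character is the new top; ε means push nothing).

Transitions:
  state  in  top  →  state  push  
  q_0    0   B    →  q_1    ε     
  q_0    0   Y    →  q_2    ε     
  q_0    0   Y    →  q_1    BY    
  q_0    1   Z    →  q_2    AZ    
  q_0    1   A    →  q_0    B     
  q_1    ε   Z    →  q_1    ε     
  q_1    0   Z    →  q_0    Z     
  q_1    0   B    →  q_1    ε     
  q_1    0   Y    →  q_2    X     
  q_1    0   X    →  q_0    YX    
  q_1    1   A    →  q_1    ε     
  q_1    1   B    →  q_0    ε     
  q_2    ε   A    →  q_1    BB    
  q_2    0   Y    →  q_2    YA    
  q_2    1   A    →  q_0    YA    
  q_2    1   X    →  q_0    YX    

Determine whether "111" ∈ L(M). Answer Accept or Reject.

Reject

No computation consumes all input and empties the stack.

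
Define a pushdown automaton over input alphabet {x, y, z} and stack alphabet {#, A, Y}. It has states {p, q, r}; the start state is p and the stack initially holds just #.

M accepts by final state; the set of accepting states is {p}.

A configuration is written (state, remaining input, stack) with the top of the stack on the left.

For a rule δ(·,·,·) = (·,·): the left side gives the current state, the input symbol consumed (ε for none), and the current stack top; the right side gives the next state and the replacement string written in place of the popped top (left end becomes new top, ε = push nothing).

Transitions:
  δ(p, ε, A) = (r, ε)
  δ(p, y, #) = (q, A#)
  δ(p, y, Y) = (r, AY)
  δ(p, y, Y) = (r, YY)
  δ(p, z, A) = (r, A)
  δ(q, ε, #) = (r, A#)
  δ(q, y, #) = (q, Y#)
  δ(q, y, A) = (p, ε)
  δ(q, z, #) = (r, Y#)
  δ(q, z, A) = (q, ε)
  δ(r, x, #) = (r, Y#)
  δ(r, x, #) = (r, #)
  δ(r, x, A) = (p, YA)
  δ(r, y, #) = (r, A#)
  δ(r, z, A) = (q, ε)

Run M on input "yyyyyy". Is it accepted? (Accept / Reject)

One accepting computation: (p, yyyyyy, #) ⊢ (q, yyyyy, A#) ⊢ (p, yyyy, #) ⊢ (q, yyy, A#) ⊢ (p, yy, #) ⊢ (q, y, A#) ⊢ (p, ε, #)
All input consumed and state p ∈ F.

Accept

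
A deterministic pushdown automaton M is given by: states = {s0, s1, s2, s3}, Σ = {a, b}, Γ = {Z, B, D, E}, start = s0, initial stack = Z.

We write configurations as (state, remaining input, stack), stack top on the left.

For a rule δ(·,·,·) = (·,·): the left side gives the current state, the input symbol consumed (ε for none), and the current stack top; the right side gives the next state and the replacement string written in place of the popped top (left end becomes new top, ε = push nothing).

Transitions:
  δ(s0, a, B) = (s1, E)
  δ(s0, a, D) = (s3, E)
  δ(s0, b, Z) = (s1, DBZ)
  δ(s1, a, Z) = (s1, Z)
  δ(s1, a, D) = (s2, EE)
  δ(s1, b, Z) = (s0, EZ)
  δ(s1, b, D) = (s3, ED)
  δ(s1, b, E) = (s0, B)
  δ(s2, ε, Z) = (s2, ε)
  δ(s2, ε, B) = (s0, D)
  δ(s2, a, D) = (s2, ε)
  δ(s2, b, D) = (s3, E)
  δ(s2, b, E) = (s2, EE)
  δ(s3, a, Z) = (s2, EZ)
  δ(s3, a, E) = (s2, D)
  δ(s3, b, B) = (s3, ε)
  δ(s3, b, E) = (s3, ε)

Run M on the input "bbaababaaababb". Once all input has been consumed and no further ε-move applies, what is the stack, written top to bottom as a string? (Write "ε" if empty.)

EEEZ

(s0, bbaababaaababb, Z) ⊢ (s1, baababaaababb, DBZ) ⊢ (s3, aababaaababb, EDBZ) ⊢ (s2, ababaaababb, DDBZ) ⊢ (s2, babaaababb, DBZ) ⊢ (s3, abaaababb, EBZ) ⊢ (s2, baaababb, DBZ) ⊢ (s3, aaababb, EBZ) ⊢ (s2, aababb, DBZ) ⊢ (s2, ababb, BZ) ⊢ (s0, ababb, DZ) ⊢ (s3, babb, EZ) ⊢ (s3, abb, Z) ⊢ (s2, bb, EZ) ⊢ (s2, b, EEZ) ⊢ (s2, ε, EEEZ)
All input consumed in state s2 with stack EEEZ.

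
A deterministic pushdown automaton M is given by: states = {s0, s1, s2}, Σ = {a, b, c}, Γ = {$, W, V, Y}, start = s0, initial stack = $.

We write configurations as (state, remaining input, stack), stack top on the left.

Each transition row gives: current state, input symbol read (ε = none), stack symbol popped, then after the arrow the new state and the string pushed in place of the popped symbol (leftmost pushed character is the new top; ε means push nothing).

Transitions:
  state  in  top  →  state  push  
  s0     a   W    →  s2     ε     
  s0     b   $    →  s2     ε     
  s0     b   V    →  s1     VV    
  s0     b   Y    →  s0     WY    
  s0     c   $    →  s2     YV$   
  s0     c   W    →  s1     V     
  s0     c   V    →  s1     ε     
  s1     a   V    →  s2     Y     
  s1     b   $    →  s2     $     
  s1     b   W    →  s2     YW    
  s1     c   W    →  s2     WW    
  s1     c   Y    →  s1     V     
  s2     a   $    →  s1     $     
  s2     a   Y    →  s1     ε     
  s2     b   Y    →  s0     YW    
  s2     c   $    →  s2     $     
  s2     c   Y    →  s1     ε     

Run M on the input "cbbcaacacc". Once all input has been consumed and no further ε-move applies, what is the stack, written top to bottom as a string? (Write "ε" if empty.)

(s0, cbbcaacacc, $) ⊢ (s2, bbcaacacc, YV$) ⊢ (s0, bcaacacc, YWV$) ⊢ (s0, caacacc, WYWV$) ⊢ (s1, aacacc, VYWV$) ⊢ (s2, acacc, YYWV$) ⊢ (s1, cacc, YWV$) ⊢ (s1, acc, VWV$) ⊢ (s2, cc, YWV$) ⊢ (s1, c, WV$) ⊢ (s2, ε, WWV$)
All input consumed in state s2 with stack WWV$.

WWV$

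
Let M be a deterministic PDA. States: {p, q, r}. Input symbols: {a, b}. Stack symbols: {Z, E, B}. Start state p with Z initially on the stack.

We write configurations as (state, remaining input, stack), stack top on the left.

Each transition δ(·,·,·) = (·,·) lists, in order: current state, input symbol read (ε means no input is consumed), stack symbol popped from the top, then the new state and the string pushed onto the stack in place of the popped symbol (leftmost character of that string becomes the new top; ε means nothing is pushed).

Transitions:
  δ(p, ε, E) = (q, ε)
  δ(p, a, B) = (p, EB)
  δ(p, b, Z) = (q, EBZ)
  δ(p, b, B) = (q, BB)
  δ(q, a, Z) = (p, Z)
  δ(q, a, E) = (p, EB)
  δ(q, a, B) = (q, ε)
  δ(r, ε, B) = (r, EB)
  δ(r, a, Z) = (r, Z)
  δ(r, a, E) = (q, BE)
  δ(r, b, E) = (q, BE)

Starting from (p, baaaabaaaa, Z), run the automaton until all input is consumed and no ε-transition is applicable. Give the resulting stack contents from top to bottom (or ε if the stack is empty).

Z

(p, baaaabaaaa, Z)
  read b, top Z: go to q, push EBZ → (q, aaaabaaaa, EBZ)
  read a, top E: go to p, push EB → (p, aaabaaaa, EBBZ)
  ε-move, top E: go to q, push ε → (q, aaabaaaa, BBZ)
  read a, top B: go to q, push ε → (q, aabaaaa, BZ)
  read a, top B: go to q, push ε → (q, abaaaa, Z)
  read a, top Z: go to p, push Z → (p, baaaa, Z)
  read b, top Z: go to q, push EBZ → (q, aaaa, EBZ)
  read a, top E: go to p, push EB → (p, aaa, EBBZ)
  ε-move, top E: go to q, push ε → (q, aaa, BBZ)
  read a, top B: go to q, push ε → (q, aa, BZ)
  read a, top B: go to q, push ε → (q, a, Z)
  read a, top Z: go to p, push Z → (p, ε, Z)
All input consumed in state p with stack Z.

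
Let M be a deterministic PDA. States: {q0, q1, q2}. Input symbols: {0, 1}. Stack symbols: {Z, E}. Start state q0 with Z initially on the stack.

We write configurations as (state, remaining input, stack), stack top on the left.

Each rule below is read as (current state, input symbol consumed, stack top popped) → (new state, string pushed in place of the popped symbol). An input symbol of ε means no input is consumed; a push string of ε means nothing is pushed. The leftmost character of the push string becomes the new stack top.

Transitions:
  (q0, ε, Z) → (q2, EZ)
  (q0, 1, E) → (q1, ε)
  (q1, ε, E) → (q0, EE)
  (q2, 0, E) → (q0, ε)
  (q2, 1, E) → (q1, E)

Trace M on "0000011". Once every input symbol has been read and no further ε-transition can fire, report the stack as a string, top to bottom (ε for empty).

(q0, 0000011, Z)
  ε-move, top Z: go to q2, push EZ → (q2, 0000011, EZ)
  read 0, top E: go to q0, push ε → (q0, 000011, Z)
  ε-move, top Z: go to q2, push EZ → (q2, 000011, EZ)
  read 0, top E: go to q0, push ε → (q0, 00011, Z)
  ε-move, top Z: go to q2, push EZ → (q2, 00011, EZ)
  read 0, top E: go to q0, push ε → (q0, 0011, Z)
  ε-move, top Z: go to q2, push EZ → (q2, 0011, EZ)
  read 0, top E: go to q0, push ε → (q0, 011, Z)
  ε-move, top Z: go to q2, push EZ → (q2, 011, EZ)
  read 0, top E: go to q0, push ε → (q0, 11, Z)
  ε-move, top Z: go to q2, push EZ → (q2, 11, EZ)
  read 1, top E: go to q1, push E → (q1, 1, EZ)
  ε-move, top E: go to q0, push EE → (q0, 1, EEZ)
  read 1, top E: go to q1, push ε → (q1, ε, EZ)
  ε-move, top E: go to q0, push EE → (q0, ε, EEZ)
All input consumed in state q0 with stack EEZ.

EEZ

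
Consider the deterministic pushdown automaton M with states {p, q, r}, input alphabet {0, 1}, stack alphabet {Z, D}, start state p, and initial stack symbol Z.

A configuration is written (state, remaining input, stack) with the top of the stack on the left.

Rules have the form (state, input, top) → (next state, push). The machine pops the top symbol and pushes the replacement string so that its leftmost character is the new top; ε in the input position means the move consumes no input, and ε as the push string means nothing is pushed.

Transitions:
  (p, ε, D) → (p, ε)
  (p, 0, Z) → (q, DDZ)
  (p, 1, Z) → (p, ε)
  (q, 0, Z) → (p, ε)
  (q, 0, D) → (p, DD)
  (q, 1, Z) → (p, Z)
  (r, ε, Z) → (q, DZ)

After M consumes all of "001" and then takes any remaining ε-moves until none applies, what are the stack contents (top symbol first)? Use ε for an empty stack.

(p, 001, Z) ⊢ (q, 01, DDZ) ⊢ (p, 1, DDDZ) ⊢ (p, 1, DDZ) ⊢ (p, 1, DZ) ⊢ (p, 1, Z) ⊢ (p, ε, ε)
All input consumed in state p with stack ε.

ε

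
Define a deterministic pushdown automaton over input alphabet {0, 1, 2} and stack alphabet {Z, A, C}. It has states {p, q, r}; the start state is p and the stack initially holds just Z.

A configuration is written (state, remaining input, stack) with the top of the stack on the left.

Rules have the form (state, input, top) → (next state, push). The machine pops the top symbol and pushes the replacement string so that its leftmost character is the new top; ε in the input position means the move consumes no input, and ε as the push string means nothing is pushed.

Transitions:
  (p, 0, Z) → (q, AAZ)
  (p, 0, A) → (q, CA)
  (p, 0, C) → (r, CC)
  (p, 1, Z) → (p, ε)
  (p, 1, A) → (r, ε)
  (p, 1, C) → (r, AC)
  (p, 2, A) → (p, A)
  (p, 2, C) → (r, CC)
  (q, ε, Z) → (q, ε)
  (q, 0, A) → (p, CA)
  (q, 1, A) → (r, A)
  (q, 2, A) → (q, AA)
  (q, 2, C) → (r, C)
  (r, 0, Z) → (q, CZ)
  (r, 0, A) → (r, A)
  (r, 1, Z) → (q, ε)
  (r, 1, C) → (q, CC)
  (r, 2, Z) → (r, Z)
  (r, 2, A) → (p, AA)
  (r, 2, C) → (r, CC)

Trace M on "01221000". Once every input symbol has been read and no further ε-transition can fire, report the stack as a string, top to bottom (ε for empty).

AAZ

(p, 01221000, Z) ⊢ (q, 1221000, AAZ) ⊢ (r, 221000, AAZ) ⊢ (p, 21000, AAAZ) ⊢ (p, 1000, AAAZ) ⊢ (r, 000, AAZ) ⊢ (r, 00, AAZ) ⊢ (r, 0, AAZ) ⊢ (r, ε, AAZ)
All input consumed in state r with stack AAZ.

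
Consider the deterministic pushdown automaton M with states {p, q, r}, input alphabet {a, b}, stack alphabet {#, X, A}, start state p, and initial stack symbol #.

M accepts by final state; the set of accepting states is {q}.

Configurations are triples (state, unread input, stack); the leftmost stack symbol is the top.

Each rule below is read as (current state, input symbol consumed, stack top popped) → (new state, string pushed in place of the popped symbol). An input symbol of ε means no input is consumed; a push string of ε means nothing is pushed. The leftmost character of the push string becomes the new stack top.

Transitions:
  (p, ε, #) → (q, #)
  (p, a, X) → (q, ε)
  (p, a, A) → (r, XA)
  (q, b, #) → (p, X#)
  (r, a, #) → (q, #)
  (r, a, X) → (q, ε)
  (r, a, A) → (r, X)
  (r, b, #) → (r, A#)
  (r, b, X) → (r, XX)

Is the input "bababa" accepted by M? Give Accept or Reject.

(p, bababa, #)
  ε-move, top #: go to q, push # → (q, bababa, #)
  read b, top #: go to p, push X# → (p, ababa, X#)
  read a, top X: go to q, push ε → (q, baba, #)
  read b, top #: go to p, push X# → (p, aba, X#)
  read a, top X: go to q, push ε → (q, ba, #)
  read b, top #: go to p, push X# → (p, a, X#)
  read a, top X: go to q, push ε → (q, ε, #)
All input consumed; state q ∈ F.

Accept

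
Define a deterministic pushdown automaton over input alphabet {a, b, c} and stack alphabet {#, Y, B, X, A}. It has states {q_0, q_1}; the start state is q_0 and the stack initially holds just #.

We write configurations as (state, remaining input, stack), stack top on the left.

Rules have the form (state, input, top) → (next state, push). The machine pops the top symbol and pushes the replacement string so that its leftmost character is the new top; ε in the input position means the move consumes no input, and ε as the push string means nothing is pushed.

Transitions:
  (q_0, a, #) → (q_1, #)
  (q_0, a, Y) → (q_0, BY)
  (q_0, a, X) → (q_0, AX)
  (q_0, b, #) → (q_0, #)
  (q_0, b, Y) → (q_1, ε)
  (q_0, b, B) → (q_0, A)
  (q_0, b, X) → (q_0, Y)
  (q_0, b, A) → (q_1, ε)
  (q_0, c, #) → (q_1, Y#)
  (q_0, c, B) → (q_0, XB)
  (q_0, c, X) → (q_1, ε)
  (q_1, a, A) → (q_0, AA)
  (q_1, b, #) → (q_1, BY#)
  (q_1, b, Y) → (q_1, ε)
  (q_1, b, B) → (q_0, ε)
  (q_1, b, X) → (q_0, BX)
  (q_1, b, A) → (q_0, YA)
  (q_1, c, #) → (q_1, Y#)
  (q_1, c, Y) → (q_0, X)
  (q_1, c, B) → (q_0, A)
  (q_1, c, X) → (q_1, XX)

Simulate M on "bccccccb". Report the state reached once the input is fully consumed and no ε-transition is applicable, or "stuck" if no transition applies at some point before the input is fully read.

q_1

(q_0, bccccccb, #)
  read b, top #: go to q_0, push # → (q_0, ccccccb, #)
  read c, top #: go to q_1, push Y# → (q_1, cccccb, Y#)
  read c, top Y: go to q_0, push X → (q_0, ccccb, X#)
  read c, top X: go to q_1, push ε → (q_1, cccb, #)
  read c, top #: go to q_1, push Y# → (q_1, ccb, Y#)
  read c, top Y: go to q_0, push X → (q_0, cb, X#)
  read c, top X: go to q_1, push ε → (q_1, b, #)
  read b, top #: go to q_1, push BY# → (q_1, ε, BY#)
All input consumed; M is in state q_1.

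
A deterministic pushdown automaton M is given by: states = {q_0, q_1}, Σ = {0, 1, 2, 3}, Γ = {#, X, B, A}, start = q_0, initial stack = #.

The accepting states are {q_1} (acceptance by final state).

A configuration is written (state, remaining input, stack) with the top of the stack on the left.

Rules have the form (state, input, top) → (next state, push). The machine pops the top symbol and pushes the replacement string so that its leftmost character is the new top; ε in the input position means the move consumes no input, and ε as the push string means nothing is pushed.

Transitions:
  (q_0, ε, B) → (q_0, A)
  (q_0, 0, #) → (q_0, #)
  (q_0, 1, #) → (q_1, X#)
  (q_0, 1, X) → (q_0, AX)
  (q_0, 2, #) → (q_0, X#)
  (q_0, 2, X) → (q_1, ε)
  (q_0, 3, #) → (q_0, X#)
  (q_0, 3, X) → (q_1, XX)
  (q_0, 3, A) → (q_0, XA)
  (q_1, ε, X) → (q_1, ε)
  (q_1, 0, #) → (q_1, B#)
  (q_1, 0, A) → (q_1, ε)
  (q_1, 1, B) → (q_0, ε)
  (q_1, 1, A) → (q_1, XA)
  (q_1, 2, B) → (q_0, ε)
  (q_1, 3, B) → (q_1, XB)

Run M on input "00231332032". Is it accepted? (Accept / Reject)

(q_0, 00231332032, #)
  read 0, top #: go to q_0, push # → (q_0, 0231332032, #)
  read 0, top #: go to q_0, push # → (q_0, 231332032, #)
  read 2, top #: go to q_0, push X# → (q_0, 31332032, X#)
  read 3, top X: go to q_1, push XX → (q_1, 1332032, XX#)
  ε-move, top X: go to q_1, push ε → (q_1, 1332032, X#)
  ε-move, top X: go to q_1, push ε → (q_1, 1332032, #)
No transition applies at (q_1, 1332032, #); input not fully consumed.

Reject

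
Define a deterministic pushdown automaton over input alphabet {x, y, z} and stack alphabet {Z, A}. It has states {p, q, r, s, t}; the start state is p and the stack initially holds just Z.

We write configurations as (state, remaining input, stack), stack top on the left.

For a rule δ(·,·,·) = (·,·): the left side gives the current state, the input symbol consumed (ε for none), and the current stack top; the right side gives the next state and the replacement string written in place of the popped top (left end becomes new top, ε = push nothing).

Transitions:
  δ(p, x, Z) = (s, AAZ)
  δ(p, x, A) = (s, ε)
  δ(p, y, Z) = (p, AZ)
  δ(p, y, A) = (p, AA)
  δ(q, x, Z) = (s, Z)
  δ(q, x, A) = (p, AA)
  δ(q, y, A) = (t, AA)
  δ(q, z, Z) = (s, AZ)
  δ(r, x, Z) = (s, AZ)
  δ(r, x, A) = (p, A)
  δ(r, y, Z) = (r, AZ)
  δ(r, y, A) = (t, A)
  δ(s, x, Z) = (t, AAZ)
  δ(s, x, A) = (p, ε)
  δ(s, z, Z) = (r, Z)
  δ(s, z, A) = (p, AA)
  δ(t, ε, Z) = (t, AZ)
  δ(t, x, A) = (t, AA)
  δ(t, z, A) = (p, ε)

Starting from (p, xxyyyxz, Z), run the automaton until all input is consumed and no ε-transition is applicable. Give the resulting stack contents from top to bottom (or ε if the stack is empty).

(p, xxyyyxz, Z)
  read x, top Z: go to s, push AAZ → (s, xyyyxz, AAZ)
  read x, top A: go to p, push ε → (p, yyyxz, AZ)
  read y, top A: go to p, push AA → (p, yyxz, AAZ)
  read y, top A: go to p, push AA → (p, yxz, AAAZ)
  read y, top A: go to p, push AA → (p, xz, AAAAZ)
  read x, top A: go to s, push ε → (s, z, AAAZ)
  read z, top A: go to p, push AA → (p, ε, AAAAZ)
All input consumed in state p with stack AAAAZ.

AAAAZ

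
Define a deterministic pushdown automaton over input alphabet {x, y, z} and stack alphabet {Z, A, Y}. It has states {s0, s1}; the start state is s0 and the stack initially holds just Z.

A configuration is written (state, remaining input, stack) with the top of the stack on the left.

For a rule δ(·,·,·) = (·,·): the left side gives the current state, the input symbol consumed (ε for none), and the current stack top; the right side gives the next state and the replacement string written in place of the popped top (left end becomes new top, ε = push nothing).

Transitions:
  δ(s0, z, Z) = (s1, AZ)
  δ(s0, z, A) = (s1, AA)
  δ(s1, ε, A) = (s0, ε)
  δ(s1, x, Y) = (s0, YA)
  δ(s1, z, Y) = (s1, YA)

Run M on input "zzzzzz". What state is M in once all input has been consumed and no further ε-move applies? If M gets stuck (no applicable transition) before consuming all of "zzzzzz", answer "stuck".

(s0, zzzzzz, Z) ⊢ (s1, zzzzz, AZ) ⊢ (s0, zzzzz, Z) ⊢ (s1, zzzz, AZ) ⊢ (s0, zzzz, Z) ⊢ (s1, zzz, AZ) ⊢ (s0, zzz, Z) ⊢ (s1, zz, AZ) ⊢ (s0, zz, Z) ⊢ (s1, z, AZ) ⊢ (s0, z, Z) ⊢ (s1, ε, AZ) ⊢ (s0, ε, Z)
All input consumed; M is in state s0.

s0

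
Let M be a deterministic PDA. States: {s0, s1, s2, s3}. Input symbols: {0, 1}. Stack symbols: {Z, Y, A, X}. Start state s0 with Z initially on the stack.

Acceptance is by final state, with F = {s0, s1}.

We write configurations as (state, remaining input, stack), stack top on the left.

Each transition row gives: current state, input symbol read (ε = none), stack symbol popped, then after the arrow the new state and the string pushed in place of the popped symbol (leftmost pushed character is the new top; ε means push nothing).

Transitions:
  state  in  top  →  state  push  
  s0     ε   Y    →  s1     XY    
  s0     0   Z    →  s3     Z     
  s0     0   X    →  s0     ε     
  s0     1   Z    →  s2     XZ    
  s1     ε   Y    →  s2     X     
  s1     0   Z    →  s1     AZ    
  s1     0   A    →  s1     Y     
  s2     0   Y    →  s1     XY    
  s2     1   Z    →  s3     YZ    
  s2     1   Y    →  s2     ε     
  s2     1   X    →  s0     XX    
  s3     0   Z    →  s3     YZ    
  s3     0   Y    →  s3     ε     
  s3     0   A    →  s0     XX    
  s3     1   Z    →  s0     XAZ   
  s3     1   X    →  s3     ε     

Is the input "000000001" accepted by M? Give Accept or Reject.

(s0, 000000001, Z) ⊢ (s3, 00000001, Z) ⊢ (s3, 0000001, YZ) ⊢ (s3, 000001, Z) ⊢ (s3, 00001, YZ) ⊢ (s3, 0001, Z) ⊢ (s3, 001, YZ) ⊢ (s3, 01, Z) ⊢ (s3, 1, YZ)
No transition applies at (s3, 1, YZ); input not fully consumed.

Reject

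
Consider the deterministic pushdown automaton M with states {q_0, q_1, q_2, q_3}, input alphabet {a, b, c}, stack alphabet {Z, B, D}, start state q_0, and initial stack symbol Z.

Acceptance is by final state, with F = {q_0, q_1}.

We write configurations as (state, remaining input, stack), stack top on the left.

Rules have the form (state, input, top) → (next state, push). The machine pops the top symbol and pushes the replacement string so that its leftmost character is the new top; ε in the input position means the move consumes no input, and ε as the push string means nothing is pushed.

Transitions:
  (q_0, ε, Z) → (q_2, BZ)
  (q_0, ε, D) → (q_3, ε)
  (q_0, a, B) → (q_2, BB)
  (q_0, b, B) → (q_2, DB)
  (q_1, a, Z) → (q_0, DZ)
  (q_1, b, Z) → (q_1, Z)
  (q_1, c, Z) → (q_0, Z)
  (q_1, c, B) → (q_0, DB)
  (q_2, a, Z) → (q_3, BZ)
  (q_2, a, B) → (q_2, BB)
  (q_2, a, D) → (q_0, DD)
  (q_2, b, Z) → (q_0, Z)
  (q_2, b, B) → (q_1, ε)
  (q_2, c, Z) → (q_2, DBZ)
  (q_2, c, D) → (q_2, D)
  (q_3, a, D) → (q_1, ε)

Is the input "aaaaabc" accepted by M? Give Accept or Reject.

(q_0, aaaaabc, Z)
  ε-move, top Z: go to q_2, push BZ → (q_2, aaaaabc, BZ)
  read a, top B: go to q_2, push BB → (q_2, aaaabc, BBZ)
  read a, top B: go to q_2, push BB → (q_2, aaabc, BBBZ)
  read a, top B: go to q_2, push BB → (q_2, aabc, BBBBZ)
  read a, top B: go to q_2, push BB → (q_2, abc, BBBBBZ)
  read a, top B: go to q_2, push BB → (q_2, bc, BBBBBBZ)
  read b, top B: go to q_1, push ε → (q_1, c, BBBBBZ)
  read c, top B: go to q_0, push DB → (q_0, ε, DBBBBBZ)
All input consumed; state q_0 ∈ F.

Accept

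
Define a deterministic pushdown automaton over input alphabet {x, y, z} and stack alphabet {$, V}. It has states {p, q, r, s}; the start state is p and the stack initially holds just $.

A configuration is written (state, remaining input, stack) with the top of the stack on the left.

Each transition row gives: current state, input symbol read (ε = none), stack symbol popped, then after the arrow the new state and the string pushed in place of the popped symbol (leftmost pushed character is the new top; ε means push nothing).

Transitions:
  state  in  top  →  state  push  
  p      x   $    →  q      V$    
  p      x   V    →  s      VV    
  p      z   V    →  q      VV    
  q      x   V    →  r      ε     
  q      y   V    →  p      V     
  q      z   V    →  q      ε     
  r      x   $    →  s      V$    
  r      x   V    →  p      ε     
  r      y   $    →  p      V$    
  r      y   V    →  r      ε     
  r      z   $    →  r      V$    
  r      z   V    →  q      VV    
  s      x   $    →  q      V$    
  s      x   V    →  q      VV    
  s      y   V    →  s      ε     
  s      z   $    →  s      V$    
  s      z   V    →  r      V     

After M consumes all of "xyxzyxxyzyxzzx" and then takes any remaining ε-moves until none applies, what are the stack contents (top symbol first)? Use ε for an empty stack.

(p, xyxzyxxyzyxzzx, $)
  read x, top $: go to q, push V$ → (q, yxzyxxyzyxzzx, V$)
  read y, top V: go to p, push V → (p, xzyxxyzyxzzx, V$)
  read x, top V: go to s, push VV → (s, zyxxyzyxzzx, VV$)
  read z, top V: go to r, push V → (r, yxxyzyxzzx, VV$)
  read y, top V: go to r, push ε → (r, xxyzyxzzx, V$)
  read x, top V: go to p, push ε → (p, xyzyxzzx, $)
  read x, top $: go to q, push V$ → (q, yzyxzzx, V$)
  read y, top V: go to p, push V → (p, zyxzzx, V$)
  read z, top V: go to q, push VV → (q, yxzzx, VV$)
  read y, top V: go to p, push V → (p, xzzx, VV$)
  read x, top V: go to s, push VV → (s, zzx, VVV$)
  read z, top V: go to r, push V → (r, zx, VVV$)
  read z, top V: go to q, push VV → (q, x, VVVV$)
  read x, top V: go to r, push ε → (r, ε, VVV$)
All input consumed in state r with stack VVV$.

VVV$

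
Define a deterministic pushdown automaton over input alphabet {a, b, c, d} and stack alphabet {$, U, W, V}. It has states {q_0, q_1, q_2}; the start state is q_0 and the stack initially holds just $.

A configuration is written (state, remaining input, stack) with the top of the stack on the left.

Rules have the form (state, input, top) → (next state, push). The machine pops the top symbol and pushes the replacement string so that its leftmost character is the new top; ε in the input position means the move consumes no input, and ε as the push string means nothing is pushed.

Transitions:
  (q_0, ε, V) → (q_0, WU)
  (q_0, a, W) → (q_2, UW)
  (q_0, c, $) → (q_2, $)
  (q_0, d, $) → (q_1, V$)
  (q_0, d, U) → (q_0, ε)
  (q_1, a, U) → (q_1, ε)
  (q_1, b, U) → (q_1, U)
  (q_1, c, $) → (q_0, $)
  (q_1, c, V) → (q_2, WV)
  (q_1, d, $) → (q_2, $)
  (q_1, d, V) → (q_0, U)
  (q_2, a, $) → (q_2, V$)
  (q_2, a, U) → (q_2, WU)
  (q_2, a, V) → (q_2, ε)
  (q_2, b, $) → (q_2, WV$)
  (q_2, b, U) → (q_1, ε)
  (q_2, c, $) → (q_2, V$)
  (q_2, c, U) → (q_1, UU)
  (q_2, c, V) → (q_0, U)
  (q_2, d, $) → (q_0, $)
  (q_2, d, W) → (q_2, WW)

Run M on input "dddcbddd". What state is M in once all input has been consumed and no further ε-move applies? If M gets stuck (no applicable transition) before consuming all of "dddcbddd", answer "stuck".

q_2

(q_0, dddcbddd, $)
  read d, top $: go to q_1, push V$ → (q_1, ddcbddd, V$)
  read d, top V: go to q_0, push U → (q_0, dcbddd, U$)
  read d, top U: go to q_0, push ε → (q_0, cbddd, $)
  read c, top $: go to q_2, push $ → (q_2, bddd, $)
  read b, top $: go to q_2, push WV$ → (q_2, ddd, WV$)
  read d, top W: go to q_2, push WW → (q_2, dd, WWV$)
  read d, top W: go to q_2, push WW → (q_2, d, WWWV$)
  read d, top W: go to q_2, push WW → (q_2, ε, WWWWV$)
All input consumed; M is in state q_2.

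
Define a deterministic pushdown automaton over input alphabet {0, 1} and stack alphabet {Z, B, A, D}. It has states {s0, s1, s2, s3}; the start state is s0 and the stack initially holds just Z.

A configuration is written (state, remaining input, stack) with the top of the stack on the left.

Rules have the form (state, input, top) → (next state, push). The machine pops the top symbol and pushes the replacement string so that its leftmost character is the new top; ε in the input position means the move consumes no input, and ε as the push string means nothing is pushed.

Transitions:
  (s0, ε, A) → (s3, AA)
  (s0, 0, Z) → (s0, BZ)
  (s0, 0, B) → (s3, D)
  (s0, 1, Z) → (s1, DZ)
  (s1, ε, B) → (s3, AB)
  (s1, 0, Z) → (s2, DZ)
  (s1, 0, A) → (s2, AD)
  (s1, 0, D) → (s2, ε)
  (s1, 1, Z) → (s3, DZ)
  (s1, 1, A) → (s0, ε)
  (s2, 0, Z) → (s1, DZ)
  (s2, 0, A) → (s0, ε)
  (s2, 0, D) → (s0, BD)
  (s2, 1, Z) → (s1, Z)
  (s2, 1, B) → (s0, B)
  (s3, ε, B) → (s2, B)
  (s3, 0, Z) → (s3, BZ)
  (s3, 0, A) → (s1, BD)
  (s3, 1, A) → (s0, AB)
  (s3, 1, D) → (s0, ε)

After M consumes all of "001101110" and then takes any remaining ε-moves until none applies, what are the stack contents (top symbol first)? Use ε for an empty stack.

(s0, 001101110, Z)
  read 0, top Z: go to s0, push BZ → (s0, 01101110, BZ)
  read 0, top B: go to s3, push D → (s3, 1101110, DZ)
  read 1, top D: go to s0, push ε → (s0, 101110, Z)
  read 1, top Z: go to s1, push DZ → (s1, 01110, DZ)
  read 0, top D: go to s2, push ε → (s2, 1110, Z)
  read 1, top Z: go to s1, push Z → (s1, 110, Z)
  read 1, top Z: go to s3, push DZ → (s3, 10, DZ)
  read 1, top D: go to s0, push ε → (s0, 0, Z)
  read 0, top Z: go to s0, push BZ → (s0, ε, BZ)
All input consumed in state s0 with stack BZ.

BZ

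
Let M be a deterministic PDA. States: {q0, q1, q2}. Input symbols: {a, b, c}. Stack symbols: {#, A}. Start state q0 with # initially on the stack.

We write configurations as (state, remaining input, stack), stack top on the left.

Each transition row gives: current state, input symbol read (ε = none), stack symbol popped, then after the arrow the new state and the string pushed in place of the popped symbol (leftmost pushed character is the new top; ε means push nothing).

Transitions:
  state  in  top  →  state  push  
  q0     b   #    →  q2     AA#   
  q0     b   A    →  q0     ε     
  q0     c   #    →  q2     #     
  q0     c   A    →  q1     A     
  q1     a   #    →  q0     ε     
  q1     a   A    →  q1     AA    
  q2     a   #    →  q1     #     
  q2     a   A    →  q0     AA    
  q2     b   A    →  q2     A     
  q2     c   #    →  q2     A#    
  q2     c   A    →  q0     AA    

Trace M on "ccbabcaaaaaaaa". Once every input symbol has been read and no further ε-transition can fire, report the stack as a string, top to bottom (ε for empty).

(q0, ccbabcaaaaaaaa, #)
  read c, top #: go to q2, push # → (q2, cbabcaaaaaaaa, #)
  read c, top #: go to q2, push A# → (q2, babcaaaaaaaa, A#)
  read b, top A: go to q2, push A → (q2, abcaaaaaaaa, A#)
  read a, top A: go to q0, push AA → (q0, bcaaaaaaaa, AA#)
  read b, top A: go to q0, push ε → (q0, caaaaaaaa, A#)
  read c, top A: go to q1, push A → (q1, aaaaaaaa, A#)
  read a, top A: go to q1, push AA → (q1, aaaaaaa, AA#)
  read a, top A: go to q1, push AA → (q1, aaaaaa, AAA#)
  read a, top A: go to q1, push AA → (q1, aaaaa, AAAA#)
  read a, top A: go to q1, push AA → (q1, aaaa, AAAAA#)
  read a, top A: go to q1, push AA → (q1, aaa, AAAAAA#)
  read a, top A: go to q1, push AA → (q1, aa, AAAAAAA#)
  read a, top A: go to q1, push AA → (q1, a, AAAAAAAA#)
  read a, top A: go to q1, push AA → (q1, ε, AAAAAAAAA#)
All input consumed in state q1 with stack AAAAAAAAA#.

AAAAAAAAA#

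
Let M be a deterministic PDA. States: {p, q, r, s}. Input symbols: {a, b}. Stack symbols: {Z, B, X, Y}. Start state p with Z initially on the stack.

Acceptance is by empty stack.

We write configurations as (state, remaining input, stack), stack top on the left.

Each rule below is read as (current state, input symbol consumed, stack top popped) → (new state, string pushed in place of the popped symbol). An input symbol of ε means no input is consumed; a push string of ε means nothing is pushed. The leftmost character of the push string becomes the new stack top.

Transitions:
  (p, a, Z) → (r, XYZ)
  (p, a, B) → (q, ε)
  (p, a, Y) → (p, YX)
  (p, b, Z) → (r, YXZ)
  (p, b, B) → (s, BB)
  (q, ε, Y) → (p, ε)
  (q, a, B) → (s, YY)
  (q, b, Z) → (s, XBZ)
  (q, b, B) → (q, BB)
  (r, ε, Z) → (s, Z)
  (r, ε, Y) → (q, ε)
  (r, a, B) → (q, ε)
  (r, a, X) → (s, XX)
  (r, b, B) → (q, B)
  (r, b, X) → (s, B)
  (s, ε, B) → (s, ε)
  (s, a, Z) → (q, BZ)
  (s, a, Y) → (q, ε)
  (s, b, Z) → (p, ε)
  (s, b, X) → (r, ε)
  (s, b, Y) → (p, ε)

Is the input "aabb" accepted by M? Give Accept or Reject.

Reject

(p, aabb, Z)
  read a, top Z: go to r, push XYZ → (r, abb, XYZ)
  read a, top X: go to s, push XX → (s, bb, XXYZ)
  read b, top X: go to r, push ε → (r, b, XYZ)
  read b, top X: go to s, push B → (s, ε, BYZ)
  ε-move, top B: go to s, push ε → (s, ε, YZ)
All input consumed; stack is YZ, not empty, and no further ε-move applies.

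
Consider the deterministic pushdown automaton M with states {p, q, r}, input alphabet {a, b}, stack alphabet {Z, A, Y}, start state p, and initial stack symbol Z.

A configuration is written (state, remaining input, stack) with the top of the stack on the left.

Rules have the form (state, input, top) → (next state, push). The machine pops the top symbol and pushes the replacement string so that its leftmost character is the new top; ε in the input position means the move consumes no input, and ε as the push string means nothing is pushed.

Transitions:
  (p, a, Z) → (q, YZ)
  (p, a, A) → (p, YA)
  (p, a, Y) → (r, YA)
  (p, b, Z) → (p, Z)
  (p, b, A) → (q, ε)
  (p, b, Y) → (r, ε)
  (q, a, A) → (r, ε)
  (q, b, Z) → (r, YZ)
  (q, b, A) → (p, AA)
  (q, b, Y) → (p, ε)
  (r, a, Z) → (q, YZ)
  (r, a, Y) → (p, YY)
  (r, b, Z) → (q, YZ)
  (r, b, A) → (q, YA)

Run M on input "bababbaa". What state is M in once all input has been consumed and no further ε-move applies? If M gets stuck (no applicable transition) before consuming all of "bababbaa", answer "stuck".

stuck

(p, bababbaa, Z)
  read b, top Z: go to p, push Z → (p, ababbaa, Z)
  read a, top Z: go to q, push YZ → (q, babbaa, YZ)
  read b, top Y: go to p, push ε → (p, abbaa, Z)
  read a, top Z: go to q, push YZ → (q, bbaa, YZ)
  read b, top Y: go to p, push ε → (p, baa, Z)
  read b, top Z: go to p, push Z → (p, aa, Z)
  read a, top Z: go to q, push YZ → (q, a, YZ)
No transition for (q, a, top Y); M blocks with input a remaining.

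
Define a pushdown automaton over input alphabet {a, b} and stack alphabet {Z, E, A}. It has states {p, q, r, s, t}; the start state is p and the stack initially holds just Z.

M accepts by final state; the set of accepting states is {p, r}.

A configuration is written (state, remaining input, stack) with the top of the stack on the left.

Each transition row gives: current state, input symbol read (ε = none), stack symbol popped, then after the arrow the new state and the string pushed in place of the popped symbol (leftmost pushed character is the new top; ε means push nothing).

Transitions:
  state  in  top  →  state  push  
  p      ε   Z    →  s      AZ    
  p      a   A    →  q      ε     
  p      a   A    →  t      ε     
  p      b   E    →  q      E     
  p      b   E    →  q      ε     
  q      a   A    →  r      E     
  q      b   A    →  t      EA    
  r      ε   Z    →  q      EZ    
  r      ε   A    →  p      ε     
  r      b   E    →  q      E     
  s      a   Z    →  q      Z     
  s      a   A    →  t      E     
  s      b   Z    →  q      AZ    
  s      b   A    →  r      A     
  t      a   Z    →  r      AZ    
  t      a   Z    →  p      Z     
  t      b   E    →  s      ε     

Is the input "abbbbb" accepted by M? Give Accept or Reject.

Accept

One accepting computation: (p, abbbbb, Z) ⊢ (s, abbbbb, AZ) ⊢ (t, bbbbb, EZ) ⊢ (s, bbbb, Z) ⊢ (q, bbb, AZ) ⊢ (t, bb, EAZ) ⊢ (s, b, AZ) ⊢ (r, ε, AZ)
All input consumed and state r ∈ F.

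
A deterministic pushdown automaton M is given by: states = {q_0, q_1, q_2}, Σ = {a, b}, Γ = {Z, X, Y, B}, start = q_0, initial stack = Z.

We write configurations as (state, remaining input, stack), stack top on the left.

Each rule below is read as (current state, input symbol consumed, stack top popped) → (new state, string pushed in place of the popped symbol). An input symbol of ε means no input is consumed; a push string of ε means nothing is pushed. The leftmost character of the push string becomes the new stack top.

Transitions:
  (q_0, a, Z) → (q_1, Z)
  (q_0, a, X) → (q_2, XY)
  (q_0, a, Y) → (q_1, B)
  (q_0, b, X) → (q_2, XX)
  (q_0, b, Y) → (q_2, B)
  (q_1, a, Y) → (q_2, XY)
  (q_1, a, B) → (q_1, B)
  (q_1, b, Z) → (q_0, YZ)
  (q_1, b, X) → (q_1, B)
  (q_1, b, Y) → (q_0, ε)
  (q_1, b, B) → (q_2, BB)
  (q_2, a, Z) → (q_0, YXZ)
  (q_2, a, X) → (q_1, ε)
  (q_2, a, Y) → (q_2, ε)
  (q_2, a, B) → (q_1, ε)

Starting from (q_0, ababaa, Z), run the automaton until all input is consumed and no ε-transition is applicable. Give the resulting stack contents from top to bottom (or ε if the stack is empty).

(q_0, ababaa, Z)
  read a, top Z: go to q_1, push Z → (q_1, babaa, Z)
  read b, top Z: go to q_0, push YZ → (q_0, abaa, YZ)
  read a, top Y: go to q_1, push B → (q_1, baa, BZ)
  read b, top B: go to q_2, push BB → (q_2, aa, BBZ)
  read a, top B: go to q_1, push ε → (q_1, a, BZ)
  read a, top B: go to q_1, push B → (q_1, ε, BZ)
All input consumed in state q_1 with stack BZ.

BZ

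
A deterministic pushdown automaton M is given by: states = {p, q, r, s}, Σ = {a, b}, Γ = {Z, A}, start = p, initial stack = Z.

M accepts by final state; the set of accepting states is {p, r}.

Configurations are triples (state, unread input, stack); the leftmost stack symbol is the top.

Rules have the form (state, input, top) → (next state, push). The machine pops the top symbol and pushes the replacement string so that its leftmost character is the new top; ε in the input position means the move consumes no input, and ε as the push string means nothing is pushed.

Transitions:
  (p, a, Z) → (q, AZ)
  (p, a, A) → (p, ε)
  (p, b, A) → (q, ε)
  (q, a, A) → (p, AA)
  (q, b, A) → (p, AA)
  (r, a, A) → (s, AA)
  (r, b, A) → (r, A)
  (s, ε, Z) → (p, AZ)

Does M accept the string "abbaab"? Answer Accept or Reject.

(p, abbaab, Z)
  read a, top Z: go to q, push AZ → (q, bbaab, AZ)
  read b, top A: go to p, push AA → (p, baab, AAZ)
  read b, top A: go to q, push ε → (q, aab, AZ)
  read a, top A: go to p, push AA → (p, ab, AAZ)
  read a, top A: go to p, push ε → (p, b, AZ)
  read b, top A: go to q, push ε → (q, ε, Z)
All input consumed; state q ∉ F and no further ε-move applies.

Reject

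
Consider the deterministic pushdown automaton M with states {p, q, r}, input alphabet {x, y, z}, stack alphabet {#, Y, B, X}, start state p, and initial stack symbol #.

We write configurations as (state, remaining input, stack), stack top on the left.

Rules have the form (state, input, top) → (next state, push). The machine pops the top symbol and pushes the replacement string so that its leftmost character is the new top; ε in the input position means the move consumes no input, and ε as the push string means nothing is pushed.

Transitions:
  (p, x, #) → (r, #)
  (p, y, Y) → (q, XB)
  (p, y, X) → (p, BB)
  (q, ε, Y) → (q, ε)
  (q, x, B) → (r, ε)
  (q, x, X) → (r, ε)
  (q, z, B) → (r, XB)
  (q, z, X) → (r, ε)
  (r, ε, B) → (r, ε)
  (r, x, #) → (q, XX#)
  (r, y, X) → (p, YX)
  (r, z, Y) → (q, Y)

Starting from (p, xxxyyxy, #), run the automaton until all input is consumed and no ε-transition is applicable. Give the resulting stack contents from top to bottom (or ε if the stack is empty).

(p, xxxyyxy, #)
  read x, top #: go to r, push # → (r, xxyyxy, #)
  read x, top #: go to q, push XX# → (q, xyyxy, XX#)
  read x, top X: go to r, push ε → (r, yyxy, X#)
  read y, top X: go to p, push YX → (p, yxy, YX#)
  read y, top Y: go to q, push XB → (q, xy, XBX#)
  read x, top X: go to r, push ε → (r, y, BX#)
  ε-move, top B: go to r, push ε → (r, y, X#)
  read y, top X: go to p, push YX → (p, ε, YX#)
All input consumed in state p with stack YX#.

YX#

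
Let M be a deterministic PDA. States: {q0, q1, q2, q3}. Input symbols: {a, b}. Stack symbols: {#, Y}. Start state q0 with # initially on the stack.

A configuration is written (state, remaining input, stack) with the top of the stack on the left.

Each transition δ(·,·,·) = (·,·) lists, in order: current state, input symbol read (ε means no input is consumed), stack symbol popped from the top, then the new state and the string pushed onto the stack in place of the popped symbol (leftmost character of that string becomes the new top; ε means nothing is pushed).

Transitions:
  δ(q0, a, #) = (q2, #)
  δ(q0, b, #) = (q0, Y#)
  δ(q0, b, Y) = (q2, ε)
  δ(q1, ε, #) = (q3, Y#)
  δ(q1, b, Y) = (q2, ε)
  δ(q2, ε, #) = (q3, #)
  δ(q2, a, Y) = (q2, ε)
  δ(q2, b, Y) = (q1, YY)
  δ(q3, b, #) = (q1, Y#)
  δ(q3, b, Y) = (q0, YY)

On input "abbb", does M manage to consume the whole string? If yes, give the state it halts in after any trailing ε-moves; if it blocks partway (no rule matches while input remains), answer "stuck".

(q0, abbb, #)
  read a, top #: go to q2, push # → (q2, bbb, #)
  ε-move, top #: go to q3, push # → (q3, bbb, #)
  read b, top #: go to q1, push Y# → (q1, bb, Y#)
  read b, top Y: go to q2, push ε → (q2, b, #)
  ε-move, top #: go to q3, push # → (q3, b, #)
  read b, top #: go to q1, push Y# → (q1, ε, Y#)
All input consumed; M is in state q1.

q1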